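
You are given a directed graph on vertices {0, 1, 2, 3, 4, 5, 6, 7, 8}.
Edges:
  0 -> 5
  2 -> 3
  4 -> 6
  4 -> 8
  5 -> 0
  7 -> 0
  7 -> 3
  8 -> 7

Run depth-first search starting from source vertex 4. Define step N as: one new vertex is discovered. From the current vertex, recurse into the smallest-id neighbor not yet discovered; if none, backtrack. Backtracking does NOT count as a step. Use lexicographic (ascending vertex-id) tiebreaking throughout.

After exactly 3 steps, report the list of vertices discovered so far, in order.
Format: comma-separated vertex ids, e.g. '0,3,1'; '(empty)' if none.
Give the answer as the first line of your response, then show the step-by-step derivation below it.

4,6,8

step 1: discover 4; path=4; order=4
step 2: discover 6; path=4>6; order=4,6
step 3: discover 8; path=4>8; order=4,6,8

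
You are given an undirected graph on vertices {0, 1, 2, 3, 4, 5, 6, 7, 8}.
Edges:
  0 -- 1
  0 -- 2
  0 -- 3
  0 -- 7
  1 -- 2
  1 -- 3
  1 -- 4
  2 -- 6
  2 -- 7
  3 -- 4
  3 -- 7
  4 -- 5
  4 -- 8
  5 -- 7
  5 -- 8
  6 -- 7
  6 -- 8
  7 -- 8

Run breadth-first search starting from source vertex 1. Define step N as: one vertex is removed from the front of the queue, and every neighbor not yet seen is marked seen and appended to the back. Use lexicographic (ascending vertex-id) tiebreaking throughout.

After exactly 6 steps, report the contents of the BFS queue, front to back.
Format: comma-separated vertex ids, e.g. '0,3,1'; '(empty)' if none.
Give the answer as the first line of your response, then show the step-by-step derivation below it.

6,5,8

step 1: dequeue 1; queue=[0,2,3,4]; order=1
step 2: dequeue 0; queue=[2,3,4,7]; order=1,0
step 3: dequeue 2; queue=[3,4,7,6]; order=1,0,2
step 4: dequeue 3; queue=[4,7,6]; order=1,0,2,3
step 5: dequeue 4; queue=[7,6,5,8]; order=1,0,2,3,4
step 6: dequeue 7; queue=[6,5,8]; order=1,0,2,3,4,7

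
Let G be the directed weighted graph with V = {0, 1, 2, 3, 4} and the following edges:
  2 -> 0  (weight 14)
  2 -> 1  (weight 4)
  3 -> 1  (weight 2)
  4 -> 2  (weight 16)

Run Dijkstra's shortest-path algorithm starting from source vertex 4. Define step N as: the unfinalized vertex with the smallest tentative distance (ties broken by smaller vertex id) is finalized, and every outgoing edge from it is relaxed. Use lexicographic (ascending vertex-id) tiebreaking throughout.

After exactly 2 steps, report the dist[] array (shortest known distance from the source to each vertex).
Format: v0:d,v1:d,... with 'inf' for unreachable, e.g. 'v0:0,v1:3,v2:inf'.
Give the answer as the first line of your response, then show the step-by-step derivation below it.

v0:30,v1:20,v2:16,v3:inf,v4:0

step 1: dist = v0:inf,v1:inf,v2:16,v3:inf,v4:0
step 2: dist = v0:30,v1:20,v2:16,v3:inf,v4:0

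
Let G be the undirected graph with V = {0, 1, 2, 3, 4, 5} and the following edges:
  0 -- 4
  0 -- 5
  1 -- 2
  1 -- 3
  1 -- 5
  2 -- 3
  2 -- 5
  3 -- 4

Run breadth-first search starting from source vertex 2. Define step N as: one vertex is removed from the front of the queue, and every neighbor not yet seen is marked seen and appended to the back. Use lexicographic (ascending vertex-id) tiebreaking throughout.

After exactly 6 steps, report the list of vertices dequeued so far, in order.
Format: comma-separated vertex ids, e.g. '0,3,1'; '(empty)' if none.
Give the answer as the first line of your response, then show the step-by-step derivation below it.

2,1,3,5,4,0

step 1: dequeue 2; queue=[1,3,5]; order=2
step 2: dequeue 1; queue=[3,5]; order=2,1
step 3: dequeue 3; queue=[5,4]; order=2,1,3
step 4: dequeue 5; queue=[4,0]; order=2,1,3,5
step 5: dequeue 4; queue=[0]; order=2,1,3,5,4
step 6: dequeue 0; queue=[(empty)]; order=2,1,3,5,4,0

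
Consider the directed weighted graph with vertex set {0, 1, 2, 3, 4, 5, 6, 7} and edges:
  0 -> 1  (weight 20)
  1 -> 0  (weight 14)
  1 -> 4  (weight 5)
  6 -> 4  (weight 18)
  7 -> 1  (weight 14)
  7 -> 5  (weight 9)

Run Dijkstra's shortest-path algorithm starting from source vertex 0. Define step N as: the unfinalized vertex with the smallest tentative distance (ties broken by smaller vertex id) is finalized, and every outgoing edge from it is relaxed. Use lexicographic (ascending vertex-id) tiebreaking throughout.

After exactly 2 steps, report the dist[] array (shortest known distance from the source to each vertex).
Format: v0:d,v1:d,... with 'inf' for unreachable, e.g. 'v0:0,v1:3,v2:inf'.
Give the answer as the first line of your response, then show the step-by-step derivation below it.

v0:0,v1:20,v2:inf,v3:inf,v4:25,v5:inf,v6:inf,v7:inf

step 1: dist = v0:0,v1:20,v2:inf,v3:inf,v4:inf,v5:inf,v6:inf,v7:inf
step 2: dist = v0:0,v1:20,v2:inf,v3:inf,v4:25,v5:inf,v6:inf,v7:inf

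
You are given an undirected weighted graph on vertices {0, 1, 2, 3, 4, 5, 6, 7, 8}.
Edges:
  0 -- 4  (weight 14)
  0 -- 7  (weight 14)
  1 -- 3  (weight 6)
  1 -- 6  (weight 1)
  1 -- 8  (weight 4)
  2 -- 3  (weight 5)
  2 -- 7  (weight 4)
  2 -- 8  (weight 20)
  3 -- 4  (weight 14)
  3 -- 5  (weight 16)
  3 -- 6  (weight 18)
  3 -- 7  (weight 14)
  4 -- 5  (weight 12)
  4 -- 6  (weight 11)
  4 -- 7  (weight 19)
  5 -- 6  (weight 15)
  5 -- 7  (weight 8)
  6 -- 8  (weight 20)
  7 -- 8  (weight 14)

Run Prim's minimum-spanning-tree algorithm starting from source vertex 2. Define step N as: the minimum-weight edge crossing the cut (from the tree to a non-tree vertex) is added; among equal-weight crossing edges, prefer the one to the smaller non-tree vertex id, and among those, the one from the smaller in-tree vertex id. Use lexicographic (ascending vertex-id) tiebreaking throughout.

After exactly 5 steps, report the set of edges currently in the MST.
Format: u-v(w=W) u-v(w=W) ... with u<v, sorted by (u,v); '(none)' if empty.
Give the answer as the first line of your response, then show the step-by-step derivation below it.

1-3(w=6) 1-6(w=1) 1-8(w=4) 2-3(w=5) 2-7(w=4)

step 1: add edge 2-7 (w=4); MST = {2-7(w=4)}
step 2: add edge 2-3 (w=5); MST = {2-3(w=5) 2-7(w=4)}
step 3: add edge 1-3 (w=6); MST = {1-3(w=6) 2-3(w=5) 2-7(w=4)}
step 4: add edge 1-6 (w=1); MST = {1-3(w=6) 1-6(w=1) 2-3(w=5) 2-7(w=4)}
step 5: add edge 1-8 (w=4); MST = {1-3(w=6) 1-6(w=1) 1-8(w=4) 2-3(w=5) 2-7(w=4)}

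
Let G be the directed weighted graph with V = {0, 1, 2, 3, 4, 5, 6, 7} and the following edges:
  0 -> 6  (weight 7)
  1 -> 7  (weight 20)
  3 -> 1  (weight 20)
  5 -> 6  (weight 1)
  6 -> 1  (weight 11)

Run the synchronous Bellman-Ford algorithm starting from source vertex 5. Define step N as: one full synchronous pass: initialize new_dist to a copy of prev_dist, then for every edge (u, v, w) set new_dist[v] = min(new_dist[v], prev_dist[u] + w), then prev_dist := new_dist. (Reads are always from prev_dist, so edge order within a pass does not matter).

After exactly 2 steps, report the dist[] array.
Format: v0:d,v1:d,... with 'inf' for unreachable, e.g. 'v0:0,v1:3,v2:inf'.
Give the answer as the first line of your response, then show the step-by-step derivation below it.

v0:inf,v1:12,v2:inf,v3:inf,v4:inf,v5:0,v6:1,v7:inf

step 1: dist = v0:inf,v1:inf,v2:inf,v3:inf,v4:inf,v5:0,v6:1,v7:inf
step 2: dist = v0:inf,v1:12,v2:inf,v3:inf,v4:inf,v5:0,v6:1,v7:inf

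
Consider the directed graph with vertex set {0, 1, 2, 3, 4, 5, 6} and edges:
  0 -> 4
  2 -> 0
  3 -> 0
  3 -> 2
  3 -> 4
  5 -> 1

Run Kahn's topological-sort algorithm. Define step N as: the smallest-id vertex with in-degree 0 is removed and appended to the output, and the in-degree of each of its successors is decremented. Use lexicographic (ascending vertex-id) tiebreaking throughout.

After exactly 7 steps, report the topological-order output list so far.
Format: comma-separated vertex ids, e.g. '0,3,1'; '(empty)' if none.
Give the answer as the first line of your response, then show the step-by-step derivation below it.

3,2,0,4,5,1,6

step 1: output 3; order=[3]; indeg=(1,1,0,0,1,0,0)
step 2: output 2; order=[3,2]; indeg=(0,1,0,0,1,0,0)
step 3: output 0; order=[3,2,0]; indeg=(0,1,0,0,0,0,0)
step 4: output 4; order=[3,2,0,4]; indeg=(0,1,0,0,0,0,0)
step 5: output 5; order=[3,2,0,4,5]; indeg=(0,0,0,0,0,0,0)
step 6: output 1; order=[3,2,0,4,5,1]; indeg=(0,0,0,0,0,0,0)
step 7: output 6; order=[3,2,0,4,5,1,6]; indeg=(0,0,0,0,0,0,0)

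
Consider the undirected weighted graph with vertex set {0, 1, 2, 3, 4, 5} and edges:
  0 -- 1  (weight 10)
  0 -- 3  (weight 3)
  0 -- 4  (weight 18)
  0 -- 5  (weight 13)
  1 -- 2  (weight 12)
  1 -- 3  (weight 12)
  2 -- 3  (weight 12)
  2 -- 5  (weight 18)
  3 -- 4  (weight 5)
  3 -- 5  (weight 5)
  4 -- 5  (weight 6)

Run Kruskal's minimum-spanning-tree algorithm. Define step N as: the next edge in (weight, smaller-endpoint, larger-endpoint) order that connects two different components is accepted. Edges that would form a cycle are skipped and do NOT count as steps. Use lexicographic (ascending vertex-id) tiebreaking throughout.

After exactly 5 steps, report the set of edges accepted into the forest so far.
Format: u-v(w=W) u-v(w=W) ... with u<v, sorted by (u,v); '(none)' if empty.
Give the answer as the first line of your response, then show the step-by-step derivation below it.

0-1(w=10) 0-3(w=3) 1-2(w=12) 3-4(w=5) 3-5(w=5)

step 1: add edge 0-3 (w=3); MST = {0-3(w=3)}
step 2: add edge 3-4 (w=5); MST = {0-3(w=3) 3-4(w=5)}
step 3: add edge 3-5 (w=5); MST = {0-3(w=3) 3-4(w=5) 3-5(w=5)}
step 4: add edge 0-1 (w=10); MST = {0-1(w=10) 0-3(w=3) 3-4(w=5) 3-5(w=5)}
step 5: add edge 1-2 (w=12); MST = {0-1(w=10) 0-3(w=3) 1-2(w=12) 3-4(w=5) 3-5(w=5)}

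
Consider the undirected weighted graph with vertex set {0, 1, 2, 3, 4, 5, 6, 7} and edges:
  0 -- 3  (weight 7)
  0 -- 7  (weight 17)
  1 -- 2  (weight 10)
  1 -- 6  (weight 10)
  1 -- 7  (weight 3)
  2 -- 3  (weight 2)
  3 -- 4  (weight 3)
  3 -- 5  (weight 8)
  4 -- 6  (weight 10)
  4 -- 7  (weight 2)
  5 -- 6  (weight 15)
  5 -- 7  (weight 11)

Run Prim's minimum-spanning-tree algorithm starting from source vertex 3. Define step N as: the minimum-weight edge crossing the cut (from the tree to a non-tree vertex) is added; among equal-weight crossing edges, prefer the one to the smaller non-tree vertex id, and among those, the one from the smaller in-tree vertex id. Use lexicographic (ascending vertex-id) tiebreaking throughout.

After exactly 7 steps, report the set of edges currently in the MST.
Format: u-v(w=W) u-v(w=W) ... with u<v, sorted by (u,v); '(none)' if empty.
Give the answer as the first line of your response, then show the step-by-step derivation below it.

0-3(w=7) 1-6(w=10) 1-7(w=3) 2-3(w=2) 3-4(w=3) 3-5(w=8) 4-7(w=2)

step 1: add edge 2-3 (w=2); MST = {2-3(w=2)}
step 2: add edge 3-4 (w=3); MST = {2-3(w=2) 3-4(w=3)}
step 3: add edge 4-7 (w=2); MST = {2-3(w=2) 3-4(w=3) 4-7(w=2)}
step 4: add edge 1-7 (w=3); MST = {1-7(w=3) 2-3(w=2) 3-4(w=3) 4-7(w=2)}
step 5: add edge 0-3 (w=7); MST = {0-3(w=7) 1-7(w=3) 2-3(w=2) 3-4(w=3) 4-7(w=2)}
step 6: add edge 3-5 (w=8); MST = {0-3(w=7) 1-7(w=3) 2-3(w=2) 3-4(w=3) 3-5(w=8) 4-7(w=2)}
step 7: add edge 1-6 (w=10); MST = {0-3(w=7) 1-6(w=10) 1-7(w=3) 2-3(w=2) 3-4(w=3) 3-5(w=8) 4-7(w=2)}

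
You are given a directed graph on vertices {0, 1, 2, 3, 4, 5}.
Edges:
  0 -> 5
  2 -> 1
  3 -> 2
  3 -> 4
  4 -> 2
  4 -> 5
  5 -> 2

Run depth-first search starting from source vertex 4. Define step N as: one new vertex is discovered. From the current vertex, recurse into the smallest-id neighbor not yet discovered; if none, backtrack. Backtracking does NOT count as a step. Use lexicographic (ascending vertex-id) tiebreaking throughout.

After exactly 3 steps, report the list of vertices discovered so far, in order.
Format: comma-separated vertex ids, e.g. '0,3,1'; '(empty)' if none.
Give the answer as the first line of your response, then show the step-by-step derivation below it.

4,2,1

step 1: discover 4; path=4; order=4
step 2: discover 2; path=4>2; order=4,2
step 3: discover 1; path=4>2>1; order=4,2,1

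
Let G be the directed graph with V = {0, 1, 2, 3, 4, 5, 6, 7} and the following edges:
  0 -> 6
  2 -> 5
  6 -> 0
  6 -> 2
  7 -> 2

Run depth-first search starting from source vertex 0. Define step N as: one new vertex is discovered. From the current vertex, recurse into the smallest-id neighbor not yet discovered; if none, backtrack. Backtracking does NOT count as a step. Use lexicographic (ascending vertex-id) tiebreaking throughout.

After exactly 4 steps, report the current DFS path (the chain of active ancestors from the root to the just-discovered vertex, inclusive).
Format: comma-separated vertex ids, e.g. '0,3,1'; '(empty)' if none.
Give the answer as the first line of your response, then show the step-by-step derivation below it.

0,6,2,5

step 1: discover 0; path=0; order=0
step 2: discover 6; path=0>6; order=0,6
step 3: discover 2; path=0>6>2; order=0,6,2
step 4: discover 5; path=0>6>2>5; order=0,6,2,5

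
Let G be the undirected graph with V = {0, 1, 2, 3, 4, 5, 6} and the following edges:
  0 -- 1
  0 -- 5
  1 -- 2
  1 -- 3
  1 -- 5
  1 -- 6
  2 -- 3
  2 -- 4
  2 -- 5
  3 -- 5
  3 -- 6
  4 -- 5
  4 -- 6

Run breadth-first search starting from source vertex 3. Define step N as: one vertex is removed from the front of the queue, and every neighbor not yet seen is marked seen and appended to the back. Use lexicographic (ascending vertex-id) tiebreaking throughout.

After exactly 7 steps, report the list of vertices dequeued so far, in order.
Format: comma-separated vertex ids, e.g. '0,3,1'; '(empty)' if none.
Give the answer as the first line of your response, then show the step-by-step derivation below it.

3,1,2,5,6,0,4

step 1: dequeue 3; queue=[1,2,5,6]; order=3
step 2: dequeue 1; queue=[2,5,6,0]; order=3,1
step 3: dequeue 2; queue=[5,6,0,4]; order=3,1,2
step 4: dequeue 5; queue=[6,0,4]; order=3,1,2,5
step 5: dequeue 6; queue=[0,4]; order=3,1,2,5,6
step 6: dequeue 0; queue=[4]; order=3,1,2,5,6,0
step 7: dequeue 4; queue=[(empty)]; order=3,1,2,5,6,0,4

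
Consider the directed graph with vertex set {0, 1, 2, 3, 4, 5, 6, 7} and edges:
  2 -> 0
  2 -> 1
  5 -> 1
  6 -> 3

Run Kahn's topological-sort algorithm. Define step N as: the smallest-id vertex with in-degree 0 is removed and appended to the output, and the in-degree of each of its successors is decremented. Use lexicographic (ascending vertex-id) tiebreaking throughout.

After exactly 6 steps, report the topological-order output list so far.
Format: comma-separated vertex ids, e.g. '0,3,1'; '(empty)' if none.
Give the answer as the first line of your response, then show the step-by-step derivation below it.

2,0,4,5,1,6

step 1: output 2; order=[2]; indeg=(0,1,0,1,0,0,0,0)
step 2: output 0; order=[2,0]; indeg=(0,1,0,1,0,0,0,0)
step 3: output 4; order=[2,0,4]; indeg=(0,1,0,1,0,0,0,0)
step 4: output 5; order=[2,0,4,5]; indeg=(0,0,0,1,0,0,0,0)
step 5: output 1; order=[2,0,4,5,1]; indeg=(0,0,0,1,0,0,0,0)
step 6: output 6; order=[2,0,4,5,1,6]; indeg=(0,0,0,0,0,0,0,0)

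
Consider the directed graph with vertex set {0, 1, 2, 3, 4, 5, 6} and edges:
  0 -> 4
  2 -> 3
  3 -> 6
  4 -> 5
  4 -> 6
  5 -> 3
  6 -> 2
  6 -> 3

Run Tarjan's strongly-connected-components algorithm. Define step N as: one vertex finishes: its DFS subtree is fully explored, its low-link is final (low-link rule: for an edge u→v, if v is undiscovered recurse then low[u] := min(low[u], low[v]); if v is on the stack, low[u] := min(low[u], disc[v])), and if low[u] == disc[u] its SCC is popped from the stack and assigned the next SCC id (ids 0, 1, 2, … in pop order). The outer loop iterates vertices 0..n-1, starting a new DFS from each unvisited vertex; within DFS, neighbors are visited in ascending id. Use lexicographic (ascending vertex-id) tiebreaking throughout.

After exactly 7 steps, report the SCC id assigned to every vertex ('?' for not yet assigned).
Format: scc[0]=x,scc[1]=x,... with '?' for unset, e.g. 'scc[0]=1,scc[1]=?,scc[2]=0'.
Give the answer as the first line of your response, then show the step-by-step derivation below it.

scc[0]=3,scc[1]=4,scc[2]=0,scc[3]=0,scc[4]=2,scc[5]=1,scc[6]=0

step 1: low=(low[0]=0,low[1]=?,low[2]=3,low[3]=3,low[4]=1,low[5]=2,low[6]=4); scc=(scc[0]=?,scc[1]=?,scc[2]=?,scc[3]=?,scc[4]=?,scc[5]=?,scc[6]=?)
step 2: low=(low[0]=0,low[1]=?,low[2]=3,low[3]=3,low[4]=1,low[5]=2,low[6]=3); scc=(scc[0]=?,scc[1]=?,scc[2]=?,scc[3]=?,scc[4]=?,scc[5]=?,scc[6]=?)
step 3: low=(low[0]=0,low[1]=?,low[2]=3,low[3]=3,low[4]=1,low[5]=2,low[6]=3); scc=(scc[0]=?,scc[1]=?,scc[2]=0,scc[3]=0,scc[4]=?,scc[5]=?,scc[6]=0)
step 4: low=(low[0]=0,low[1]=?,low[2]=3,low[3]=3,low[4]=1,low[5]=2,low[6]=3); scc=(scc[0]=?,scc[1]=?,scc[2]=0,scc[3]=0,scc[4]=?,scc[5]=1,scc[6]=0)
step 5: low=(low[0]=0,low[1]=?,low[2]=3,low[3]=3,low[4]=1,low[5]=2,low[6]=3); scc=(scc[0]=?,scc[1]=?,scc[2]=0,scc[3]=0,scc[4]=2,scc[5]=1,scc[6]=0)
step 6: low=(low[0]=0,low[1]=?,low[2]=3,low[3]=3,low[4]=1,low[5]=2,low[6]=3); scc=(scc[0]=3,scc[1]=?,scc[2]=0,scc[3]=0,scc[4]=2,scc[5]=1,scc[6]=0)
step 7: low=(low[0]=0,low[1]=6,low[2]=3,low[3]=3,low[4]=1,low[5]=2,low[6]=3); scc=(scc[0]=3,scc[1]=4,scc[2]=0,scc[3]=0,scc[4]=2,scc[5]=1,scc[6]=0)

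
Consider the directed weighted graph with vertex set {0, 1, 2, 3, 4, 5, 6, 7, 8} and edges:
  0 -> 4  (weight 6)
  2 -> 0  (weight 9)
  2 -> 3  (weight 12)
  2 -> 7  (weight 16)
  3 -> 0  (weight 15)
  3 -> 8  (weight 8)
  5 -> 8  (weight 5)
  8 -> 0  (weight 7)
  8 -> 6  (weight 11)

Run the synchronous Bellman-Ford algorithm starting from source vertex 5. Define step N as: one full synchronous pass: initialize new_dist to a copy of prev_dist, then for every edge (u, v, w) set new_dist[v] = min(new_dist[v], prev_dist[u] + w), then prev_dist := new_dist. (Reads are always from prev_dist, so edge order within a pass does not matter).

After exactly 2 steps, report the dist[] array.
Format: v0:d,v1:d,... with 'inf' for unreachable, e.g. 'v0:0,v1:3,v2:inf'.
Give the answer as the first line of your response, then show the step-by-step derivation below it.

v0:12,v1:inf,v2:inf,v3:inf,v4:inf,v5:0,v6:16,v7:inf,v8:5

step 1: dist = v0:inf,v1:inf,v2:inf,v3:inf,v4:inf,v5:0,v6:inf,v7:inf,v8:5
step 2: dist = v0:12,v1:inf,v2:inf,v3:inf,v4:inf,v5:0,v6:16,v7:inf,v8:5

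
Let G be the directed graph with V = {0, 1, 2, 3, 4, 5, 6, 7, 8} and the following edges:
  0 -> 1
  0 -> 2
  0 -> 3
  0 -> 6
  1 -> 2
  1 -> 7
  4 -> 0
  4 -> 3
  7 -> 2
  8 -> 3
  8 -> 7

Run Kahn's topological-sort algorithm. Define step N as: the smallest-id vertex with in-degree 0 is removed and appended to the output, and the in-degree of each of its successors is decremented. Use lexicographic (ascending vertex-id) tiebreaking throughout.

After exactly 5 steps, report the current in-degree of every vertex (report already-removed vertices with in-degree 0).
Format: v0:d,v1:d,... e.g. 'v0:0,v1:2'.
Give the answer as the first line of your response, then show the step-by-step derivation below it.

v0:0,v1:0,v2:1,v3:1,v4:0,v5:0,v6:0,v7:1,v8:0

step 1: output 4; order=[4]; indeg=(0,1,3,2,0,0,1,2,0)
step 2: output 0; order=[4,0]; indeg=(0,0,2,1,0,0,0,2,0)
step 3: output 1; order=[4,0,1]; indeg=(0,0,1,1,0,0,0,1,0)
step 4: output 5; order=[4,0,1,5]; indeg=(0,0,1,1,0,0,0,1,0)
step 5: output 6; order=[4,0,1,5,6]; indeg=(0,0,1,1,0,0,0,1,0)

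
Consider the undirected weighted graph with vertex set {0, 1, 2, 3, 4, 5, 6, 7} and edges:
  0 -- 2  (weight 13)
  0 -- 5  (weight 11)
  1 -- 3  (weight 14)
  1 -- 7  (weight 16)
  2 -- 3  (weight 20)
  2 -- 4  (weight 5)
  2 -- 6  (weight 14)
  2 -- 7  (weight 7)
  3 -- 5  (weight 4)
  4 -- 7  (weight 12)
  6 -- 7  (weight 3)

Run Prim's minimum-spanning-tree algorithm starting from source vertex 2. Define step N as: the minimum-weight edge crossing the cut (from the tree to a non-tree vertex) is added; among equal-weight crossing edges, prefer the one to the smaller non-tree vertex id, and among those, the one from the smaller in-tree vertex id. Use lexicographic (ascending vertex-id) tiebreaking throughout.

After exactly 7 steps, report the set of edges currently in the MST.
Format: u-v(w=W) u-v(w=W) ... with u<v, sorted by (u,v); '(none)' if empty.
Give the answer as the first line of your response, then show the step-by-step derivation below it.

0-2(w=13) 0-5(w=11) 1-3(w=14) 2-4(w=5) 2-7(w=7) 3-5(w=4) 6-7(w=3)

step 1: add edge 2-4 (w=5); MST = {2-4(w=5)}
step 2: add edge 2-7 (w=7); MST = {2-4(w=5) 2-7(w=7)}
step 3: add edge 6-7 (w=3); MST = {2-4(w=5) 2-7(w=7) 6-7(w=3)}
step 4: add edge 0-2 (w=13); MST = {0-2(w=13) 2-4(w=5) 2-7(w=7) 6-7(w=3)}
step 5: add edge 0-5 (w=11); MST = {0-2(w=13) 0-5(w=11) 2-4(w=5) 2-7(w=7) 6-7(w=3)}
step 6: add edge 3-5 (w=4); MST = {0-2(w=13) 0-5(w=11) 2-4(w=5) 2-7(w=7) 3-5(w=4) 6-7(w=3)}
step 7: add edge 1-3 (w=14); MST = {0-2(w=13) 0-5(w=11) 1-3(w=14) 2-4(w=5) 2-7(w=7) 3-5(w=4) 6-7(w=3)}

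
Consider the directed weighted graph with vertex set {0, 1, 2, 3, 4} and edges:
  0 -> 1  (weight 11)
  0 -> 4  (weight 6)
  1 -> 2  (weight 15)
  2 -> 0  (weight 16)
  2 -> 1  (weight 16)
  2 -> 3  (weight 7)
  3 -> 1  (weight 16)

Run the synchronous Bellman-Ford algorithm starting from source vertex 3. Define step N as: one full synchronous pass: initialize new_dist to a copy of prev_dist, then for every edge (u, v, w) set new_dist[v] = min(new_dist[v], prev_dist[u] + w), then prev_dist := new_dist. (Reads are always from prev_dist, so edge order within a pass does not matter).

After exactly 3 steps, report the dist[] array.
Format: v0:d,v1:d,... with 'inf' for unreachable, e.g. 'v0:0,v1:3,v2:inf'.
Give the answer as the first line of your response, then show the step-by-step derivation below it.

v0:47,v1:16,v2:31,v3:0,v4:inf

step 1: dist = v0:inf,v1:16,v2:inf,v3:0,v4:inf
step 2: dist = v0:inf,v1:16,v2:31,v3:0,v4:inf
step 3: dist = v0:47,v1:16,v2:31,v3:0,v4:inf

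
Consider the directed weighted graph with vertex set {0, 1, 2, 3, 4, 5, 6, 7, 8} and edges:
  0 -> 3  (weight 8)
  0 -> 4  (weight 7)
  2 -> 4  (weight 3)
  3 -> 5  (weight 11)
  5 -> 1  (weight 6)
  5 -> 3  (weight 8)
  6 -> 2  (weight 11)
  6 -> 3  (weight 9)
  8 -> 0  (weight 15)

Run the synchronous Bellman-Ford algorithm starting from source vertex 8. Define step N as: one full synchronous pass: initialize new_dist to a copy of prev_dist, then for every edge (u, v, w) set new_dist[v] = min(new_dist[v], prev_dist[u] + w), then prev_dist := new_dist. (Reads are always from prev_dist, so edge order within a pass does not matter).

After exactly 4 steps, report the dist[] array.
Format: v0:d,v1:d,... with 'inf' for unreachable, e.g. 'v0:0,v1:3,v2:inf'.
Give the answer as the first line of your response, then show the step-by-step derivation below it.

v0:15,v1:40,v2:inf,v3:23,v4:22,v5:34,v6:inf,v7:inf,v8:0

step 1: dist = v0:15,v1:inf,v2:inf,v3:inf,v4:inf,v5:inf,v6:inf,v7:inf,v8:0
step 2: dist = v0:15,v1:inf,v2:inf,v3:23,v4:22,v5:inf,v6:inf,v7:inf,v8:0
step 3: dist = v0:15,v1:inf,v2:inf,v3:23,v4:22,v5:34,v6:inf,v7:inf,v8:0
step 4: dist = v0:15,v1:40,v2:inf,v3:23,v4:22,v5:34,v6:inf,v7:inf,v8:0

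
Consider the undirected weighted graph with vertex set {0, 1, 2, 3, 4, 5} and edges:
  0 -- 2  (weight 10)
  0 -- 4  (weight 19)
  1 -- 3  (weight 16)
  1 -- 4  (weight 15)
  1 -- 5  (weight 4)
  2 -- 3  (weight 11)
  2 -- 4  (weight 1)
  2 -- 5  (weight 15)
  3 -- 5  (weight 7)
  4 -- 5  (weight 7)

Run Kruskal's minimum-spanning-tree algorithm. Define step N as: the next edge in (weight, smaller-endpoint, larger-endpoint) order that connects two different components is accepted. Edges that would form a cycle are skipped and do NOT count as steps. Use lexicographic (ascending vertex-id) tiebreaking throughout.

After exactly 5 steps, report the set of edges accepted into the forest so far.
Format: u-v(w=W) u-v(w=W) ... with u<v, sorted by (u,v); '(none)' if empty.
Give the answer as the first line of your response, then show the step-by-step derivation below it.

0-2(w=10) 1-5(w=4) 2-4(w=1) 3-5(w=7) 4-5(w=7)

step 1: add edge 2-4 (w=1); MST = {2-4(w=1)}
step 2: add edge 1-5 (w=4); MST = {1-5(w=4) 2-4(w=1)}
step 3: add edge 3-5 (w=7); MST = {1-5(w=4) 2-4(w=1) 3-5(w=7)}
step 4: add edge 4-5 (w=7); MST = {1-5(w=4) 2-4(w=1) 3-5(w=7) 4-5(w=7)}
step 5: add edge 0-2 (w=10); MST = {0-2(w=10) 1-5(w=4) 2-4(w=1) 3-5(w=7) 4-5(w=7)}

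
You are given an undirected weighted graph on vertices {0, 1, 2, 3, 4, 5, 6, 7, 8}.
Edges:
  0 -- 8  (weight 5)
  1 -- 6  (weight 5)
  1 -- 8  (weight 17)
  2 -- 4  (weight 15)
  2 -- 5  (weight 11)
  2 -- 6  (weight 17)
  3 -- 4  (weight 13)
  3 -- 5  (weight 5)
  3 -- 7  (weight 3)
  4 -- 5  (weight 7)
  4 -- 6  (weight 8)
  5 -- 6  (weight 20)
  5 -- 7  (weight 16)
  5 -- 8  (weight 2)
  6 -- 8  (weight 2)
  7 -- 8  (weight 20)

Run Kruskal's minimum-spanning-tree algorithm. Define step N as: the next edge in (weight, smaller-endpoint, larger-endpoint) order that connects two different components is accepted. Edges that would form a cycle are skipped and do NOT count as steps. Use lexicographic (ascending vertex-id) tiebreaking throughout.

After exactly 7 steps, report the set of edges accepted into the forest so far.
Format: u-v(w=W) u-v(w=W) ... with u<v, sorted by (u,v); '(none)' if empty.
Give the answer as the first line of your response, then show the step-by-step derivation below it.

0-8(w=5) 1-6(w=5) 3-5(w=5) 3-7(w=3) 4-5(w=7) 5-8(w=2) 6-8(w=2)

step 1: add edge 5-8 (w=2); MST = {5-8(w=2)}
step 2: add edge 6-8 (w=2); MST = {5-8(w=2) 6-8(w=2)}
step 3: add edge 3-7 (w=3); MST = {3-7(w=3) 5-8(w=2) 6-8(w=2)}
step 4: add edge 0-8 (w=5); MST = {0-8(w=5) 3-7(w=3) 5-8(w=2) 6-8(w=2)}
step 5: add edge 1-6 (w=5); MST = {0-8(w=5) 1-6(w=5) 3-7(w=3) 5-8(w=2) 6-8(w=2)}
step 6: add edge 3-5 (w=5); MST = {0-8(w=5) 1-6(w=5) 3-5(w=5) 3-7(w=3) 5-8(w=2) 6-8(w=2)}
step 7: add edge 4-5 (w=7); MST = {0-8(w=5) 1-6(w=5) 3-5(w=5) 3-7(w=3) 4-5(w=7) 5-8(w=2) 6-8(w=2)}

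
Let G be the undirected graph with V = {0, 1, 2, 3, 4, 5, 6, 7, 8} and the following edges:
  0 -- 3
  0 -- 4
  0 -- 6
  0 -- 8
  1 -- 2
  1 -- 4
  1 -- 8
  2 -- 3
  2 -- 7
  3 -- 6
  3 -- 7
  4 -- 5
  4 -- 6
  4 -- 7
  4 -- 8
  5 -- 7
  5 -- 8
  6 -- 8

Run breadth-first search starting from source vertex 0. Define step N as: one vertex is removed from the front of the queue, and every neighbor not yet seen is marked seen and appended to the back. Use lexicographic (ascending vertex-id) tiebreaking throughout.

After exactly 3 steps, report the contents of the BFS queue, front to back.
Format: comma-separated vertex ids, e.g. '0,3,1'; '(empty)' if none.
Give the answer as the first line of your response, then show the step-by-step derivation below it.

6,8,2,7,1,5

step 1: dequeue 0; queue=[3,4,6,8]; order=0
step 2: dequeue 3; queue=[4,6,8,2,7]; order=0,3
step 3: dequeue 4; queue=[6,8,2,7,1,5]; order=0,3,4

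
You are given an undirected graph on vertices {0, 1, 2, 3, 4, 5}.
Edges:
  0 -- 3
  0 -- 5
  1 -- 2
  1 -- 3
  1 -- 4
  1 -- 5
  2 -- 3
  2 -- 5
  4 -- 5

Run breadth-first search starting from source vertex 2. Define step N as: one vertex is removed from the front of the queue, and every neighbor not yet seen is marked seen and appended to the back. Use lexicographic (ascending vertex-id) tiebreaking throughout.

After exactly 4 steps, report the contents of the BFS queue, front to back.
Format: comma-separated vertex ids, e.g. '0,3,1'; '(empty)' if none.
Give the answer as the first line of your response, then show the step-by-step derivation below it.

4,0

step 1: dequeue 2; queue=[1,3,5]; order=2
step 2: dequeue 1; queue=[3,5,4]; order=2,1
step 3: dequeue 3; queue=[5,4,0]; order=2,1,3
step 4: dequeue 5; queue=[4,0]; order=2,1,3,5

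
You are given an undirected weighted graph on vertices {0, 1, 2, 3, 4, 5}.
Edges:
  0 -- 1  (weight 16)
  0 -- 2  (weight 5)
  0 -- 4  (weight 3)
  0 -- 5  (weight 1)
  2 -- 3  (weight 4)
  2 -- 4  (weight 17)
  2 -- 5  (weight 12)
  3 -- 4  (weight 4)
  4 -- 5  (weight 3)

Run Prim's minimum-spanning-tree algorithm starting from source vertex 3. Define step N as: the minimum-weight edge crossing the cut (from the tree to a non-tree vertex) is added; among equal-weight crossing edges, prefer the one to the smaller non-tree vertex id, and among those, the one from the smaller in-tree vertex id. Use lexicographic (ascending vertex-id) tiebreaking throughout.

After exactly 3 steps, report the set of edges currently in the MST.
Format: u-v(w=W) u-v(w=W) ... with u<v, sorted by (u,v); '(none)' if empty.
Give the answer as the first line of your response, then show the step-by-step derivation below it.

0-4(w=3) 2-3(w=4) 3-4(w=4)

step 1: add edge 2-3 (w=4); MST = {2-3(w=4)}
step 2: add edge 3-4 (w=4); MST = {2-3(w=4) 3-4(w=4)}
step 3: add edge 0-4 (w=3); MST = {0-4(w=3) 2-3(w=4) 3-4(w=4)}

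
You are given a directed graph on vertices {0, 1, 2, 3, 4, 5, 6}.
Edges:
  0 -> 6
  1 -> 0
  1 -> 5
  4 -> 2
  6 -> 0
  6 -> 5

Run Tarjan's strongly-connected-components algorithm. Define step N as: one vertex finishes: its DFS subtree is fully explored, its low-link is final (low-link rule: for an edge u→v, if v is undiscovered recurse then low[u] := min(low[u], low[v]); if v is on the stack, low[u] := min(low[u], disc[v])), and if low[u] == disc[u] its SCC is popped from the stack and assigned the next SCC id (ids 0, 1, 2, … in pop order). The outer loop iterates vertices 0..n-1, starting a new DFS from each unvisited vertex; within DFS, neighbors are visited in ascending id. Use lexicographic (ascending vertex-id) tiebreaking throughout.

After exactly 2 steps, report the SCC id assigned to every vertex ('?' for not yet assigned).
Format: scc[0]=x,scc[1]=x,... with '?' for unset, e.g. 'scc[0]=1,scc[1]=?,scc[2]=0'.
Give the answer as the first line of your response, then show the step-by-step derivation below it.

scc[0]=?,scc[1]=?,scc[2]=?,scc[3]=?,scc[4]=?,scc[5]=0,scc[6]=?

step 1: low=(low[0]=0,low[1]=?,low[2]=?,low[3]=?,low[4]=?,low[5]=2,low[6]=0); scc=(scc[0]=?,scc[1]=?,scc[2]=?,scc[3]=?,scc[4]=?,scc[5]=0,scc[6]=?)
step 2: low=(low[0]=0,low[1]=?,low[2]=?,low[3]=?,low[4]=?,low[5]=2,low[6]=0); scc=(scc[0]=?,scc[1]=?,scc[2]=?,scc[3]=?,scc[4]=?,scc[5]=0,scc[6]=?)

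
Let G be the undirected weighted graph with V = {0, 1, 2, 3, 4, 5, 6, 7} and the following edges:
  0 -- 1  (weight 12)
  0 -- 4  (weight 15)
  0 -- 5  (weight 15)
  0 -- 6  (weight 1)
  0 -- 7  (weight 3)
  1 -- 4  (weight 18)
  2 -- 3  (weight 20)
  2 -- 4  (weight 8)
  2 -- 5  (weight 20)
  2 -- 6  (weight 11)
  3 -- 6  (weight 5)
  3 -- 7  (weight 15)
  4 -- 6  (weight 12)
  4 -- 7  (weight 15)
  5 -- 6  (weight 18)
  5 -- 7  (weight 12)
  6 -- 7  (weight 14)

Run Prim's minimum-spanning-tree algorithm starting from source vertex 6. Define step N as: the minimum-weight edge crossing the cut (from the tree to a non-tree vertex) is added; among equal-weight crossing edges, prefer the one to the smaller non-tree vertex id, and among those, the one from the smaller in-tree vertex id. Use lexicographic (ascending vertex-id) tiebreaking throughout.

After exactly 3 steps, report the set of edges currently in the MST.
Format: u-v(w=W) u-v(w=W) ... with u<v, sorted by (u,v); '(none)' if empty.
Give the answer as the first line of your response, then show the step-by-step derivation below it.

0-6(w=1) 0-7(w=3) 3-6(w=5)

step 1: add edge 0-6 (w=1); MST = {0-6(w=1)}
step 2: add edge 0-7 (w=3); MST = {0-6(w=1) 0-7(w=3)}
step 3: add edge 3-6 (w=5); MST = {0-6(w=1) 0-7(w=3) 3-6(w=5)}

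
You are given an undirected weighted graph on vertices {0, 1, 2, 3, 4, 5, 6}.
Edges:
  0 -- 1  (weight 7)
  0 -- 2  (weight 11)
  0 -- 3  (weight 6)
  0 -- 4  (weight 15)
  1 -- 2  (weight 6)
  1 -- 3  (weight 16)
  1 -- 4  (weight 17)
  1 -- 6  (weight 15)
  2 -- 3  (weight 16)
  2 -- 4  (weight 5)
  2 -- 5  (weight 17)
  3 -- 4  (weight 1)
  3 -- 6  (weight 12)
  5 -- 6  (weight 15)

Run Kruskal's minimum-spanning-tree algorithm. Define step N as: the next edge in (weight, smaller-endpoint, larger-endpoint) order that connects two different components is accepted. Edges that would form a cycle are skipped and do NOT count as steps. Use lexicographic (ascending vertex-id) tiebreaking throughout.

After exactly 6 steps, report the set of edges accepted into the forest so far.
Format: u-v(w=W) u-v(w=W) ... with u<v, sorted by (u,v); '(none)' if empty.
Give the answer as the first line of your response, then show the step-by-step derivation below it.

0-3(w=6) 1-2(w=6) 2-4(w=5) 3-4(w=1) 3-6(w=12) 5-6(w=15)

step 1: add edge 3-4 (w=1); MST = {3-4(w=1)}
step 2: add edge 2-4 (w=5); MST = {2-4(w=5) 3-4(w=1)}
step 3: add edge 0-3 (w=6); MST = {0-3(w=6) 2-4(w=5) 3-4(w=1)}
step 4: add edge 1-2 (w=6); MST = {0-3(w=6) 1-2(w=6) 2-4(w=5) 3-4(w=1)}
step 5: add edge 3-6 (w=12); MST = {0-3(w=6) 1-2(w=6) 2-4(w=5) 3-4(w=1) 3-6(w=12)}
step 6: add edge 5-6 (w=15); MST = {0-3(w=6) 1-2(w=6) 2-4(w=5) 3-4(w=1) 3-6(w=12) 5-6(w=15)}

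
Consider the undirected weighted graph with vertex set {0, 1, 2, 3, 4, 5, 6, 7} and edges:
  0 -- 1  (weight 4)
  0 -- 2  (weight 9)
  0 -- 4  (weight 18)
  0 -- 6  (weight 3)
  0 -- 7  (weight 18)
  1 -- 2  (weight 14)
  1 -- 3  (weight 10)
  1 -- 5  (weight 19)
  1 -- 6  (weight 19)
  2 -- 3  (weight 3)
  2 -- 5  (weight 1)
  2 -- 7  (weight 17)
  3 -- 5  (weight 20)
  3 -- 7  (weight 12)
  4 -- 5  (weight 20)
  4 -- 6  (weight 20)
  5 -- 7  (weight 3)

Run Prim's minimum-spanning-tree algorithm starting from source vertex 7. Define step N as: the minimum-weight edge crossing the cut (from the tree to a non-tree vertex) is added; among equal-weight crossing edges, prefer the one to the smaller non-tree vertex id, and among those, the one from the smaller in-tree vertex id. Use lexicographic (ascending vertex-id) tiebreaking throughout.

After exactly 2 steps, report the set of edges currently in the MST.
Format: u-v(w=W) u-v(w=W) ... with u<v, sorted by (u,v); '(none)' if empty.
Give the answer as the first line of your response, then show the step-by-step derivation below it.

2-5(w=1) 5-7(w=3)

step 1: add edge 5-7 (w=3); MST = {5-7(w=3)}
step 2: add edge 2-5 (w=1); MST = {2-5(w=1) 5-7(w=3)}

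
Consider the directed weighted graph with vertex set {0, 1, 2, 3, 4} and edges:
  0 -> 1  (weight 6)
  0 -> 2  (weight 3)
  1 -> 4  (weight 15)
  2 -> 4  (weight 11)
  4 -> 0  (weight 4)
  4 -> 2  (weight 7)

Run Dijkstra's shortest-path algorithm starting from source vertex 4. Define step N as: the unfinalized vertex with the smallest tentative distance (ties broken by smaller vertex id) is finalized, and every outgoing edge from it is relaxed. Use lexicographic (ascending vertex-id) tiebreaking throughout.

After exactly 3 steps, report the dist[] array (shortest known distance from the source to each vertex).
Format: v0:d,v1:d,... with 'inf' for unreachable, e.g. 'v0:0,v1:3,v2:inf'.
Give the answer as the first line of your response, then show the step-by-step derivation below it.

v0:4,v1:10,v2:7,v3:inf,v4:0

step 1: dist = v0:4,v1:inf,v2:7,v3:inf,v4:0
step 2: dist = v0:4,v1:10,v2:7,v3:inf,v4:0
step 3: dist = v0:4,v1:10,v2:7,v3:inf,v4:0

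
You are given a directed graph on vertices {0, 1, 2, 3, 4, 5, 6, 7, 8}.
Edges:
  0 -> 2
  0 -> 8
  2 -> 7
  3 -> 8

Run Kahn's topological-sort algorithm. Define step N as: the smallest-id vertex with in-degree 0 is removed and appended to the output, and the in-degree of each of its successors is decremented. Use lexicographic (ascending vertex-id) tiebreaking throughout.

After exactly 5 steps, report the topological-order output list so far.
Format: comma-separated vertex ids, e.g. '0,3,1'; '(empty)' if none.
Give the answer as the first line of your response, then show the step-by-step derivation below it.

0,1,2,3,4

step 1: output 0; order=[0]; indeg=(0,0,0,0,0,0,0,1,1)
step 2: output 1; order=[0,1]; indeg=(0,0,0,0,0,0,0,1,1)
step 3: output 2; order=[0,1,2]; indeg=(0,0,0,0,0,0,0,0,1)
step 4: output 3; order=[0,1,2,3]; indeg=(0,0,0,0,0,0,0,0,0)
step 5: output 4; order=[0,1,2,3,4]; indeg=(0,0,0,0,0,0,0,0,0)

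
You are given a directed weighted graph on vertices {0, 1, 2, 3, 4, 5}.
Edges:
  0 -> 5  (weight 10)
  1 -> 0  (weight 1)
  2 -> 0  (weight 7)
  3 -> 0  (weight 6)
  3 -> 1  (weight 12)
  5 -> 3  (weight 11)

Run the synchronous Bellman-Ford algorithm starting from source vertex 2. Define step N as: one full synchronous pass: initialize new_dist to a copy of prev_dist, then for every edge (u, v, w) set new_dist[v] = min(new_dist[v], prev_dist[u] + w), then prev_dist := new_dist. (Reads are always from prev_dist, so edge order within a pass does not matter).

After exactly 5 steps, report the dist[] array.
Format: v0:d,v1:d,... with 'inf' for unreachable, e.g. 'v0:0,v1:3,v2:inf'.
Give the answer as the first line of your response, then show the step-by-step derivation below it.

v0:7,v1:40,v2:0,v3:28,v4:inf,v5:17

step 1: dist = v0:7,v1:inf,v2:0,v3:inf,v4:inf,v5:inf
step 2: dist = v0:7,v1:inf,v2:0,v3:inf,v4:inf,v5:17
step 3: dist = v0:7,v1:inf,v2:0,v3:28,v4:inf,v5:17
step 4: dist = v0:7,v1:40,v2:0,v3:28,v4:inf,v5:17
step 5: dist = v0:7,v1:40,v2:0,v3:28,v4:inf,v5:17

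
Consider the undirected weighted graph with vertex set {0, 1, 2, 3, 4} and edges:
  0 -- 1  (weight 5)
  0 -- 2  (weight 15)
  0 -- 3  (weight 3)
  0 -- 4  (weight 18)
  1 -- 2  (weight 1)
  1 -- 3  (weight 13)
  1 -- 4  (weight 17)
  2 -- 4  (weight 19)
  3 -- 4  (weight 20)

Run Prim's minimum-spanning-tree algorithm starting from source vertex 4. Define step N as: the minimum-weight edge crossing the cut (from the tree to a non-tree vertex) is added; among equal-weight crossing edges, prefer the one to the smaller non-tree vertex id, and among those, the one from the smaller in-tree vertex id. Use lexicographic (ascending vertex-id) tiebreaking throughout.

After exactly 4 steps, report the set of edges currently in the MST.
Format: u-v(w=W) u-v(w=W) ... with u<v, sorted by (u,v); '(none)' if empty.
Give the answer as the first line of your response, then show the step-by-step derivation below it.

0-1(w=5) 0-3(w=3) 1-2(w=1) 1-4(w=17)

step 1: add edge 1-4 (w=17); MST = {1-4(w=17)}
step 2: add edge 1-2 (w=1); MST = {1-2(w=1) 1-4(w=17)}
step 3: add edge 0-1 (w=5); MST = {0-1(w=5) 1-2(w=1) 1-4(w=17)}
step 4: add edge 0-3 (w=3); MST = {0-1(w=5) 0-3(w=3) 1-2(w=1) 1-4(w=17)}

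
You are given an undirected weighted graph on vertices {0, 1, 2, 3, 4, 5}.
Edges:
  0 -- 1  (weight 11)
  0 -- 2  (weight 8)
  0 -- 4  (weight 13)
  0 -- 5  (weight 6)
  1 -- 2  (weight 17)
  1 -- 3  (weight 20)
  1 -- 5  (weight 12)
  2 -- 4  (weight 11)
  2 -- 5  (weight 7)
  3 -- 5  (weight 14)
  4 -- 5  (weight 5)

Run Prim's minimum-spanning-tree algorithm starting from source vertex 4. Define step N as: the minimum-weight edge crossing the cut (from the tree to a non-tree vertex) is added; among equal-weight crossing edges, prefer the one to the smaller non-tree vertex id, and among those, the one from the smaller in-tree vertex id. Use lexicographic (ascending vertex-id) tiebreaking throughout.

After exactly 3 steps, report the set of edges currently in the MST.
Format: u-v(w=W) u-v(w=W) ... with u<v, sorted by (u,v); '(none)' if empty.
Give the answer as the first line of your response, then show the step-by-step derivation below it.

0-5(w=6) 2-5(w=7) 4-5(w=5)

step 1: add edge 4-5 (w=5); MST = {4-5(w=5)}
step 2: add edge 0-5 (w=6); MST = {0-5(w=6) 4-5(w=5)}
step 3: add edge 2-5 (w=7); MST = {0-5(w=6) 2-5(w=7) 4-5(w=5)}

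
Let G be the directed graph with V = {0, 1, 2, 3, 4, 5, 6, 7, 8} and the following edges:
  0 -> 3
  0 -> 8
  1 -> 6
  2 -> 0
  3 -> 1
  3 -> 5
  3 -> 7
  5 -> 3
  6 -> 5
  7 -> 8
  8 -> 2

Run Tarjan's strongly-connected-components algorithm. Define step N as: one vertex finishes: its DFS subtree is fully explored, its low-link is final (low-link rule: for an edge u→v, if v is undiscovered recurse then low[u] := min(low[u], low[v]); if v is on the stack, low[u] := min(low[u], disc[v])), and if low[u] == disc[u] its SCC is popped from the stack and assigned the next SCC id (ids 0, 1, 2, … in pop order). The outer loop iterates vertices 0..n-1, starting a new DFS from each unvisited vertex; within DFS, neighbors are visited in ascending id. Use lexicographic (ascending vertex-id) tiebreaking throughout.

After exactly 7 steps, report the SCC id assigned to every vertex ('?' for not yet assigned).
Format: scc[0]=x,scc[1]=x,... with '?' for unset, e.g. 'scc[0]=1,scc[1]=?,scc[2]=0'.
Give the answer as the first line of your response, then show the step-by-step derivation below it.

scc[0]=?,scc[1]=?,scc[2]=?,scc[3]=?,scc[4]=?,scc[5]=?,scc[6]=?,scc[7]=?,scc[8]=?

step 1: low=(low[0]=0,low[1]=2,low[2]=?,low[3]=1,low[4]=?,low[5]=1,low[6]=3,low[7]=?,low[8]=?); scc=(scc[0]=?,scc[1]=?,scc[2]=?,scc[3]=?,scc[4]=?,scc[5]=?,scc[6]=?,scc[7]=?,scc[8]=?)
step 2: low=(low[0]=0,low[1]=2,low[2]=?,low[3]=1,low[4]=?,low[5]=1,low[6]=1,low[7]=?,low[8]=?); scc=(scc[0]=?,scc[1]=?,scc[2]=?,scc[3]=?,scc[4]=?,scc[5]=?,scc[6]=?,scc[7]=?,scc[8]=?)
step 3: low=(low[0]=0,low[1]=1,low[2]=?,low[3]=1,low[4]=?,low[5]=1,low[6]=1,low[7]=?,low[8]=?); scc=(scc[0]=?,scc[1]=?,scc[2]=?,scc[3]=?,scc[4]=?,scc[5]=?,scc[6]=?,scc[7]=?,scc[8]=?)
step 4: low=(low[0]=0,low[1]=1,low[2]=0,low[3]=1,low[4]=?,low[5]=1,low[6]=1,low[7]=5,low[8]=6); scc=(scc[0]=?,scc[1]=?,scc[2]=?,scc[3]=?,scc[4]=?,scc[5]=?,scc[6]=?,scc[7]=?,scc[8]=?)
step 5: low=(low[0]=0,low[1]=1,low[2]=0,low[3]=1,low[4]=?,low[5]=1,low[6]=1,low[7]=5,low[8]=0); scc=(scc[0]=?,scc[1]=?,scc[2]=?,scc[3]=?,scc[4]=?,scc[5]=?,scc[6]=?,scc[7]=?,scc[8]=?)
step 6: low=(low[0]=0,low[1]=1,low[2]=0,low[3]=1,low[4]=?,low[5]=1,low[6]=1,low[7]=0,low[8]=0); scc=(scc[0]=?,scc[1]=?,scc[2]=?,scc[3]=?,scc[4]=?,scc[5]=?,scc[6]=?,scc[7]=?,scc[8]=?)
step 7: low=(low[0]=0,low[1]=1,low[2]=0,low[3]=0,low[4]=?,low[5]=1,low[6]=1,low[7]=0,low[8]=0); scc=(scc[0]=?,scc[1]=?,scc[2]=?,scc[3]=?,scc[4]=?,scc[5]=?,scc[6]=?,scc[7]=?,scc[8]=?)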